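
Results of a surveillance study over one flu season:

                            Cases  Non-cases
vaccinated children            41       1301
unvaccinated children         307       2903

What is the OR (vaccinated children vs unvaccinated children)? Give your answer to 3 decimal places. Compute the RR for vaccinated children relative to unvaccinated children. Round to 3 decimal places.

OR = 0.298; RR = 0.319

OR = (41 × 2903) / (1301 × 307) = 119023/399407 ≈ 0.298
risk, vaccinated children = 41/1342 = 0.03055
risk, unvaccinated children = 307/3210 = 0.09564
RR = 0.03055 / 0.09564 = 0.319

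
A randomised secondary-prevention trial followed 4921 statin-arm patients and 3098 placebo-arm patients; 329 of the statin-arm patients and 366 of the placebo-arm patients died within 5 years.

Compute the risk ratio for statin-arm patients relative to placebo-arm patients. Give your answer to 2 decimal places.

0.57

risk, statin-arm patients = 329/4921 = 0.0669
risk, placebo-arm patients = 366/3098 = 0.1181
RR = 0.0669 / 0.1181 = 0.57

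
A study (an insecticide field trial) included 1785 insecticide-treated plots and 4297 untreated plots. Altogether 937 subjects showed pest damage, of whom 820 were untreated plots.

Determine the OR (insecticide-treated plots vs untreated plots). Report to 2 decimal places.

0.30

insecticide-treated plots with the outcome: 937 − 820 = 117
insecticide-treated plots without the outcome: 1785 − 117 = 1668
untreated plots without the outcome: 4297 − 820 = 3477
odds, insecticide-treated plots = 117/1668 = 0.0701
odds, untreated plots = 820/3477 = 0.2358
OR = 0.0701 / 0.2358 = 0.30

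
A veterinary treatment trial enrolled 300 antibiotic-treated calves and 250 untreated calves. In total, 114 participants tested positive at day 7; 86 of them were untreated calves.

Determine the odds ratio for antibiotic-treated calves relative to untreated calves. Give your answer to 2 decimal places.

antibiotic-treated calves with the outcome: 114 − 86 = 28
antibiotic-treated calves without the outcome: 300 − 28 = 272
untreated calves without the outcome: 250 − 86 = 164
OR = (28 × 164) / (272 × 86) = 4592/23392 ≈ 0.20

OR: 0.20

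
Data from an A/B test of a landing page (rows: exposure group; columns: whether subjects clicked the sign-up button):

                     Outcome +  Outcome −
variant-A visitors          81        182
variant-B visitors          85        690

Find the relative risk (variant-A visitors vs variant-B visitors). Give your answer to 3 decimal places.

RR = 2.808

risk, variant-A visitors = 81/263 = 0.3080
risk, variant-B visitors = 85/775 = 0.1097
RR = 0.3080 / 0.1097 = 2.808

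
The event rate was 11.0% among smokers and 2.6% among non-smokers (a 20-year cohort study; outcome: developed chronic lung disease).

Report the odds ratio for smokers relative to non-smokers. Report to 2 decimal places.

4.63

odds, smokers = 0.11000/0.89000 = 0.12360
odds, non-smokers = 0.02600/0.97400 = 0.02669
OR = 0.12360 / 0.02669 = 4.63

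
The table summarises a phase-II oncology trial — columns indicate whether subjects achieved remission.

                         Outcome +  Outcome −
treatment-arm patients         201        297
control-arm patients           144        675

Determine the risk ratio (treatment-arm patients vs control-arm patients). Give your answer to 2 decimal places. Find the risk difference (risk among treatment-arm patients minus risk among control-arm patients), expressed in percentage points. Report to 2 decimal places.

risk, treatment-arm patients = 201/498 = 0.4036
risk, control-arm patients = 144/819 = 0.1758
RR = 0.4036 / 0.1758 = 2.30
risk difference = 0.4036 − 0.1758 = 0.2278 → 22.78 percentage points

RR = 2.30; RD = 22.78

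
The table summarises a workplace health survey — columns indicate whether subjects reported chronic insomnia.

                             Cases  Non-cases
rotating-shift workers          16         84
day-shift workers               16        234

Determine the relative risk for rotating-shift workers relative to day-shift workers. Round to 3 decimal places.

risk, rotating-shift workers = 16/100 = 0.1600
risk, day-shift workers = 16/250 = 0.0640
RR = 0.1600 / 0.0640 = 2.500

2.500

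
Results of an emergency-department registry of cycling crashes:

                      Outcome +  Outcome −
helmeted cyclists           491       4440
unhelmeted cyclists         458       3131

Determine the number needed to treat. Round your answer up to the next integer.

risk, helmeted cyclists = 491/4931 = 0.099574
risk, unhelmeted cyclists = 458/3589 = 0.127612
absolute risk difference = 0.028038
1 / 0.028038 = 35.666 → round up → 36

NNT = 36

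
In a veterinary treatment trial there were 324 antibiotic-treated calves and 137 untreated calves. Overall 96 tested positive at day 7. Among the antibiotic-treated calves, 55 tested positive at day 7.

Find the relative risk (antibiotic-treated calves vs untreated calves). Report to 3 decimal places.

0.567

antibiotic-treated calves without the outcome: 324 − 55 = 269
untreated calves with the outcome: 96 − 55 = 41
untreated calves without the outcome: 137 − 41 = 96
risk, antibiotic-treated calves = 55/324 = 0.1698
risk, untreated calves = 41/137 = 0.2993
RR = 0.1698 / 0.2993 = 0.567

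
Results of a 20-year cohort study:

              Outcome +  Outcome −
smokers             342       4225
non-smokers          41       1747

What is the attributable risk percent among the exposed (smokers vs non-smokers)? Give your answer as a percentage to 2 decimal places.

AR% ≈ 69.38%

risk, smokers = 342/4567 = 0.07489
risk, non-smokers = 41/1788 = 0.02293
AR% = (0.07489 − 0.02293) / 0.07489 = 0.6938 → 69.38%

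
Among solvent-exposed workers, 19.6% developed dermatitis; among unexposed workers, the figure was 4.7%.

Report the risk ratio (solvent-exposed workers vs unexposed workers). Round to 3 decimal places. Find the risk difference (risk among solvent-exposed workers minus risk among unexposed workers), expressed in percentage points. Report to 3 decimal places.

RR = 0.19600 / 0.04700 = 4.170
risk difference = 0.19600 − 0.04700 = 0.14900 → 14.900 percentage points

RR = 4.170; RD = 14.900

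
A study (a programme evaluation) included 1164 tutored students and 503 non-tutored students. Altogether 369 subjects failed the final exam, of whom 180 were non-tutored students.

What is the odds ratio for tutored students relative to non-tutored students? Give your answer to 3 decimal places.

0.348

tutored students with the outcome: 369 − 180 = 189
tutored students without the outcome: 1164 − 189 = 975
non-tutored students without the outcome: 503 − 180 = 323
OR = (189 × 323) / (975 × 180) = 61047/175500 ≈ 0.348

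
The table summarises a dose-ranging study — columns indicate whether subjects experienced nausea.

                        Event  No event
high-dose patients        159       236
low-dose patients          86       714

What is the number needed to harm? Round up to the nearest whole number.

risk, high-dose patients = 159/395 = 0.402532
risk, low-dose patients = 86/800 = 0.107500
absolute risk difference = 0.295032
1 / 0.295032 = 3.389 → round up → 4

NNH ≈ 4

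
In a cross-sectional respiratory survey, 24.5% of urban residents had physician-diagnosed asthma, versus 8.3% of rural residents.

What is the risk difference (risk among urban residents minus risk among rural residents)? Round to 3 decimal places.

risk difference = 0.2450 − 0.0830 = 0.162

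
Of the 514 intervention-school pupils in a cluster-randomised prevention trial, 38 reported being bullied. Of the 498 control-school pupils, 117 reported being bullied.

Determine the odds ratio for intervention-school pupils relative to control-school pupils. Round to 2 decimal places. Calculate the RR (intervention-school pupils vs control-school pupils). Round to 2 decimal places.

OR = 0.26; RR = 0.31

odds, intervention-school pupils = 38/476 = 0.0798
odds, control-school pupils = 117/381 = 0.3071
OR = 0.0798 / 0.3071 = 0.26
risk, intervention-school pupils = 38/514 = 0.0739
risk, control-school pupils = 117/498 = 0.2349
RR = 0.0739 / 0.2349 = 0.31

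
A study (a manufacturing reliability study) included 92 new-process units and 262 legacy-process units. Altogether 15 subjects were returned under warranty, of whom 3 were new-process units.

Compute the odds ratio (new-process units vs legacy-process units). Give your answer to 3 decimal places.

new-process units without the outcome: 92 − 3 = 89
legacy-process units with the outcome: 15 − 3 = 12
legacy-process units without the outcome: 262 − 12 = 250
OR = (3 × 250) / (89 × 12) = 750/1068 ≈ 0.702

0.702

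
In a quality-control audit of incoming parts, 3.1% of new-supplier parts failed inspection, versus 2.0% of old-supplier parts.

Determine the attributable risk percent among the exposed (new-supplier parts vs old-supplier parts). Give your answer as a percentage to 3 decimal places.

AR% = (0.03100 − 0.02000) / 0.03100 = 0.3548 → 35.484%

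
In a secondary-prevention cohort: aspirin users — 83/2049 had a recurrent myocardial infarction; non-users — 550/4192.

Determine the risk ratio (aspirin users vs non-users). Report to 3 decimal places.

RR ≈ 0.309

risk, aspirin users = 83/2049 = 0.04051
risk, non-users = 550/4192 = 0.13120
RR = 0.04051 / 0.13120 = 0.309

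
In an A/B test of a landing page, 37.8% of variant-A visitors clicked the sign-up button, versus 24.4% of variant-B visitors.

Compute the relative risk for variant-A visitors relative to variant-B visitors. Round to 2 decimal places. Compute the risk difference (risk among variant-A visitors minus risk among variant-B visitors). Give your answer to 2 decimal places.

RR = 1.55; RD = 0.13

RR = 0.3780 / 0.2440 = 1.55
risk difference = 0.3780 − 0.2440 = 0.13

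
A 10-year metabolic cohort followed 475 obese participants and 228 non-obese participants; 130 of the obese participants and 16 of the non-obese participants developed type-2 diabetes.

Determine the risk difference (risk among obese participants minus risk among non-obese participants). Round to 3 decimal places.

risk, obese participants = 130/475 = 0.2737
risk, non-obese participants = 16/228 = 0.0702
risk difference = 0.2737 − 0.0702 = 0.204

RD: 0.204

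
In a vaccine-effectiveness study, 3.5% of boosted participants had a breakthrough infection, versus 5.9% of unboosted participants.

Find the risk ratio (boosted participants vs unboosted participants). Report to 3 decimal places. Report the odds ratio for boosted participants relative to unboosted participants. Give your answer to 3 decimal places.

RR = 0.03500 / 0.05900 = 0.593
odds, boosted participants = 0.03500/0.96500 = 0.03627
odds, unboosted participants = 0.05900/0.94100 = 0.06270
OR = 0.03627 / 0.06270 = 0.578

RR = 0.593; OR = 0.578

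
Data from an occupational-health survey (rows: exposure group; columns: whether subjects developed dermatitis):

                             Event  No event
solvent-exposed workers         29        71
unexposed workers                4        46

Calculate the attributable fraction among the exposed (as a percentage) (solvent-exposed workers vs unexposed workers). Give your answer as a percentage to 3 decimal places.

risk, solvent-exposed workers = 29/100 = 0.2900
risk, unexposed workers = 4/50 = 0.0800
AR% = (0.2900 − 0.0800) / 0.2900 = 0.7241 → 72.414%

AR%: 72.414%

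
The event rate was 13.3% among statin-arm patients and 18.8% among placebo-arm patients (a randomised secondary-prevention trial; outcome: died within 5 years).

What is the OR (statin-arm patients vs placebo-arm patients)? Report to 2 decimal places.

odds, statin-arm patients = 0.1330/0.8670 = 0.1534
odds, placebo-arm patients = 0.1880/0.8120 = 0.2315
OR = 0.1534 / 0.2315 = 0.66

OR = 0.66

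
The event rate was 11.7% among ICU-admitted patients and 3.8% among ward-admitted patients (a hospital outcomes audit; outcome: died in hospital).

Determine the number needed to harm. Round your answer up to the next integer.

absolute risk difference = 0.079000
1 / 0.079000 = 12.658 → round up → 13

NNH ≈ 13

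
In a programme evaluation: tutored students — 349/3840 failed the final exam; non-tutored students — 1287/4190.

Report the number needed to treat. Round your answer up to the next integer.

NNT ≈ 5

risk, tutored students = 349/3840 = 0.090885
risk, non-tutored students = 1287/4190 = 0.307160
absolute risk difference = 0.216274
1 / 0.216274 = 4.624 → round up → 5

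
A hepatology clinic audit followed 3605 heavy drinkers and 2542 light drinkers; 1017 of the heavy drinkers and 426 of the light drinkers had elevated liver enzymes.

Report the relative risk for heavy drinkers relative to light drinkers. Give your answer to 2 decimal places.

1.68

risk, heavy drinkers = 1017/3605 = 0.2821
risk, light drinkers = 426/2542 = 0.1676
RR = 0.2821 / 0.1676 = 1.68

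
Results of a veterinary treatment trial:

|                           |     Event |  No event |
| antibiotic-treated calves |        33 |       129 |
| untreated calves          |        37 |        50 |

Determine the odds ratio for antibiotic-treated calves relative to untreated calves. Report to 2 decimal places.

0.35

odds, antibiotic-treated calves = 33/129 = 0.2558
odds, untreated calves = 37/50 = 0.7400
OR = 0.2558 / 0.7400 = 0.35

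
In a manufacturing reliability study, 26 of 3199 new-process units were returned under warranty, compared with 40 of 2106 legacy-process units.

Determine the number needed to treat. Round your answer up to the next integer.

NNT ≈ 93

risk, new-process units = 26/3199 = 0.008128
risk, legacy-process units = 40/2106 = 0.018993
absolute risk difference = 0.010866
1 / 0.010866 = 92.030 → round up → 93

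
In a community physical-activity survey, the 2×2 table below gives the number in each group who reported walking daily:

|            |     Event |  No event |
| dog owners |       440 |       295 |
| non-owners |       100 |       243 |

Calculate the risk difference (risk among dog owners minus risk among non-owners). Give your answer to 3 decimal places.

risk, dog owners = 440/735 = 0.5986
risk, non-owners = 100/343 = 0.2915
risk difference = 0.5986 − 0.2915 = 0.307

RD = 0.307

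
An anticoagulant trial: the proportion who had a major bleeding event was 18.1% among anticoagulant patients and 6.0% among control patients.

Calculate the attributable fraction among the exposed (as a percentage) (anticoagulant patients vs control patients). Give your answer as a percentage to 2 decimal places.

AR% = (0.1810 − 0.0600) / 0.1810 = 0.6685 → 66.85%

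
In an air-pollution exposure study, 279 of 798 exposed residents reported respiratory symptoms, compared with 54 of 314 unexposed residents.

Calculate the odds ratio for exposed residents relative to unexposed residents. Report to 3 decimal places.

OR = (279 × 260) / (519 × 54) = 72540/28026 ≈ 2.588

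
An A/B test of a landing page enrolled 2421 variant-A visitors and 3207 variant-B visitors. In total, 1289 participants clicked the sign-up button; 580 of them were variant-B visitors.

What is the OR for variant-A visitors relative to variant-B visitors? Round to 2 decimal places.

OR: 1.88

variant-A visitors with the outcome: 1289 − 580 = 709
variant-A visitors without the outcome: 2421 − 709 = 1712
variant-B visitors without the outcome: 3207 − 580 = 2627
odds, variant-A visitors = 709/1712 = 0.4141
odds, variant-B visitors = 580/2627 = 0.2208
OR = 0.4141 / 0.2208 = 1.88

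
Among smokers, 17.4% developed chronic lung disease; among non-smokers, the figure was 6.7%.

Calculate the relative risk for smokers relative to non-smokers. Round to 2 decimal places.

RR = 0.1740 / 0.0670 = 2.60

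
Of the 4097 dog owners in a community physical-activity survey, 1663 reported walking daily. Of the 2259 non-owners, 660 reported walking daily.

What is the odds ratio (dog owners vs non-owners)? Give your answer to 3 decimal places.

OR = (1663 × 1599) / (2434 × 660) = 2659137/1606440 ≈ 1.655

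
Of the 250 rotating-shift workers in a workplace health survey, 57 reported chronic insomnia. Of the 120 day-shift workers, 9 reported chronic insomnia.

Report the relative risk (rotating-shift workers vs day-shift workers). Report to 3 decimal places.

risk, rotating-shift workers = 57/250 = 0.2280
risk, day-shift workers = 9/120 = 0.0750
RR = 0.2280 / 0.0750 = 3.040

RR = 3.040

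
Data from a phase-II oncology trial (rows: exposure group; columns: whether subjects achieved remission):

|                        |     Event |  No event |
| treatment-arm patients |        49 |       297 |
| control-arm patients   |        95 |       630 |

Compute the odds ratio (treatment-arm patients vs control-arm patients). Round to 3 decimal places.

odds, treatment-arm patients = 49/297 = 0.1650
odds, control-arm patients = 95/630 = 0.1508
OR = 0.1650 / 0.1508 = 1.094

OR ≈ 1.094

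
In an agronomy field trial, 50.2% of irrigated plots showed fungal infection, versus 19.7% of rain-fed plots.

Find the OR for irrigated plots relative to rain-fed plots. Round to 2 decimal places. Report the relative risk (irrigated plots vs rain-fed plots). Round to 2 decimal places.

odds, irrigated plots = 0.5020/0.4980 = 1.0080
odds, rain-fed plots = 0.1970/0.8030 = 0.2453
OR = 1.0080 / 0.2453 = 4.11
RR = 0.5020 / 0.1970 = 2.55

OR = 4.11; RR = 2.55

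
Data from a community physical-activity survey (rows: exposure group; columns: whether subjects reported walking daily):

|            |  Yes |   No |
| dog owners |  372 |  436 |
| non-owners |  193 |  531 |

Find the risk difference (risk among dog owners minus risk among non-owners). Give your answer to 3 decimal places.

0.194

risk, dog owners = 372/808 = 0.4604
risk, non-owners = 193/724 = 0.2666
risk difference = 0.4604 − 0.2666 = 0.194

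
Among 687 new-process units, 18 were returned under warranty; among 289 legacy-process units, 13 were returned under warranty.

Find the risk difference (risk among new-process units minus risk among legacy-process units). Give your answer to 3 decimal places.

risk, new-process units = 18/687 = 0.02620
risk, legacy-process units = 13/289 = 0.04498
risk difference = 0.02620 − 0.04498 = -0.019

-0.019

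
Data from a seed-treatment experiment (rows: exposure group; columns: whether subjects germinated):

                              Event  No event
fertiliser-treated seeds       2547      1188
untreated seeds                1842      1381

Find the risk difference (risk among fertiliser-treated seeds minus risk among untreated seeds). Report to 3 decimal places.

RD = 0.110

risk, fertiliser-treated seeds = 2547/3735 = 0.6819
risk, untreated seeds = 1842/3223 = 0.5715
risk difference = 0.6819 − 0.5715 = 0.110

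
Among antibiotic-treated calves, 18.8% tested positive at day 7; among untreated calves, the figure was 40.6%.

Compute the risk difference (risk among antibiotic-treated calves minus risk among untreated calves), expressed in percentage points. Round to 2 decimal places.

RD ≈ -21.80

risk difference = 0.1880 − 0.4060 = -0.2180 → -21.80 percentage points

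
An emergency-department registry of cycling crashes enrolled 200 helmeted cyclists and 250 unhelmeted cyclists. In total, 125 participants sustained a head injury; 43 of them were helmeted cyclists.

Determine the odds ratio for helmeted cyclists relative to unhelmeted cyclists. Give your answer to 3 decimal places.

0.561

helmeted cyclists without the outcome: 200 − 43 = 157
unhelmeted cyclists with the outcome: 125 − 43 = 82
unhelmeted cyclists without the outcome: 250 − 82 = 168
odds, helmeted cyclists = 43/157 = 0.2739
odds, unhelmeted cyclists = 82/168 = 0.4881
OR = 0.2739 / 0.4881 = 0.561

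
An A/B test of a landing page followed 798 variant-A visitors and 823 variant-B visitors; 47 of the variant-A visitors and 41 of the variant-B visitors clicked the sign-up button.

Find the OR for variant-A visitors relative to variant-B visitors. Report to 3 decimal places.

OR = (47 × 782) / (751 × 41) = 36754/30791 ≈ 1.194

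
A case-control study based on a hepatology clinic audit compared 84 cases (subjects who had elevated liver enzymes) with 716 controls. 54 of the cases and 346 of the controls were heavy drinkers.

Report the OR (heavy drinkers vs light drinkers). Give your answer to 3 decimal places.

odds, heavy drinkers = 54/346 = 0.1561
odds, light drinkers = 30/370 = 0.0811
OR = 0.1561 / 0.0811 = 1.925

1.925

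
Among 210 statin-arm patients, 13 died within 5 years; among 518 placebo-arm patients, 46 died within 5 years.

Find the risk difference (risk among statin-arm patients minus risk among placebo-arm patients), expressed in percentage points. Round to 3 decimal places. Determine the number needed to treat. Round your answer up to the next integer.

risk, statin-arm patients = 13/210 = 0.0619
risk, placebo-arm patients = 46/518 = 0.0888
risk difference = 0.0619 − 0.0888 = -0.0269 → -2.690 percentage points
absolute risk difference = 0.026898
1 / 0.026898 = 37.177 → round up → 38

RD = -2.690; NNT = 38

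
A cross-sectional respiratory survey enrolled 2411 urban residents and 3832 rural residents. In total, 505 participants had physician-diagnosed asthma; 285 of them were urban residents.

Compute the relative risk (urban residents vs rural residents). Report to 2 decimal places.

RR: 2.06

urban residents without the outcome: 2411 − 285 = 2126
rural residents with the outcome: 505 − 285 = 220
rural residents without the outcome: 3832 − 220 = 3612
risk, urban residents = 285/2411 = 0.1182
risk, rural residents = 220/3832 = 0.0574
RR = 0.1182 / 0.0574 = 2.06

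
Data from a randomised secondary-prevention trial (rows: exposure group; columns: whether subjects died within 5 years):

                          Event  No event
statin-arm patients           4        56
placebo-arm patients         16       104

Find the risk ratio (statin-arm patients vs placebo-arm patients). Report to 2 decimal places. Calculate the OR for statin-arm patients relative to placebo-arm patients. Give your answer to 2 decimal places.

risk, statin-arm patients = 4/60 = 0.0667
risk, placebo-arm patients = 16/120 = 0.1333
RR = 0.0667 / 0.1333 = 0.50
OR = (4 × 104) / (56 × 16) = 416/896 ≈ 0.46

RR = 0.50; OR = 0.46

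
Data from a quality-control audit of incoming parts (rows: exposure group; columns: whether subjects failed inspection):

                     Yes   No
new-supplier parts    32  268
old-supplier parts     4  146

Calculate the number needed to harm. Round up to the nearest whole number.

risk, new-supplier parts = 32/300 = 0.106667
risk, old-supplier parts = 4/150 = 0.026667
absolute risk difference = 0.080000
1 / 0.080000 = 12.500 → round up → 13

13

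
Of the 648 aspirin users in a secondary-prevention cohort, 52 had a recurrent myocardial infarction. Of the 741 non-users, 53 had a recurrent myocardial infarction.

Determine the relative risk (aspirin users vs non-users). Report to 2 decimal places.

risk, aspirin users = 52/648 = 0.0802
risk, non-users = 53/741 = 0.0715
RR = 0.0802 / 0.0715 = 1.12

1.12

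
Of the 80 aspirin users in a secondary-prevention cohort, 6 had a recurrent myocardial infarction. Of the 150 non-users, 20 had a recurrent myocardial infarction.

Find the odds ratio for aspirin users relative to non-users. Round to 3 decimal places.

odds, aspirin users = 6/74 = 0.0811
odds, non-users = 20/130 = 0.1538
OR = 0.0811 / 0.1538 = 0.527

0.527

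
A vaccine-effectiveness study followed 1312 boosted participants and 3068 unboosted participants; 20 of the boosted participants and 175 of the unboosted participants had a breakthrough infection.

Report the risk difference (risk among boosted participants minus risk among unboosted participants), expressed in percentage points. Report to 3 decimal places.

risk, boosted participants = 20/1312 = 0.01524
risk, unboosted participants = 175/3068 = 0.05704
risk difference = 0.01524 − 0.05704 = -0.04180 → -4.180 percentage points

RD = -4.180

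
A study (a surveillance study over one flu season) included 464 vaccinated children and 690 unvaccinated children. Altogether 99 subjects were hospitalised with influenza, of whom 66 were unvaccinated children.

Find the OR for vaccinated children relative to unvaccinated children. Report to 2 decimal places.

vaccinated children with the outcome: 99 − 66 = 33
vaccinated children without the outcome: 464 − 33 = 431
unvaccinated children without the outcome: 690 − 66 = 624
odds, vaccinated children = 33/431 = 0.0766
odds, unvaccinated children = 66/624 = 0.1058
OR = 0.0766 / 0.1058 = 0.72

OR ≈ 0.72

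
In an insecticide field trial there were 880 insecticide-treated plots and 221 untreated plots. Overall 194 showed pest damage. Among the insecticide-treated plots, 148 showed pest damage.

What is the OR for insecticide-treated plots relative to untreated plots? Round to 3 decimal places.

insecticide-treated plots without the outcome: 880 − 148 = 732
untreated plots with the outcome: 194 − 148 = 46
untreated plots without the outcome: 221 − 46 = 175
OR = (148 × 175) / (732 × 46) = 25900/33672 ≈ 0.769

OR = 0.769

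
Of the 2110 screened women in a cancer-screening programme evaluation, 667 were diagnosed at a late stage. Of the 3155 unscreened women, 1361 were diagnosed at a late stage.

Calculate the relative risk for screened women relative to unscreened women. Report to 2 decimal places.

risk, screened women = 667/2110 = 0.3161
risk, unscreened women = 1361/3155 = 0.4314
RR = 0.3161 / 0.4314 = 0.73

RR ≈ 0.73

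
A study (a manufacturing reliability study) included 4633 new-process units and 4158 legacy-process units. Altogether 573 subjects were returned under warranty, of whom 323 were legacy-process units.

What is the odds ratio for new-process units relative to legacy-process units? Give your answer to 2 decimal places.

new-process units with the outcome: 573 − 323 = 250
new-process units without the outcome: 4633 − 250 = 4383
legacy-process units without the outcome: 4158 − 323 = 3835
odds, new-process units = 250/4383 = 0.0570
odds, legacy-process units = 323/3835 = 0.0842
OR = 0.0570 / 0.0842 = 0.68

0.68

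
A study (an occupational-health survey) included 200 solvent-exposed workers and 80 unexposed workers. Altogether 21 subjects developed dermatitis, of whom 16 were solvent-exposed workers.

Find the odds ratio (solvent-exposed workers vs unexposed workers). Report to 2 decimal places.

solvent-exposed workers without the outcome: 200 − 16 = 184
unexposed workers with the outcome: 21 − 16 = 5
unexposed workers without the outcome: 80 − 5 = 75
OR = (16 × 75) / (184 × 5) = 1200/920 ≈ 1.30

1.30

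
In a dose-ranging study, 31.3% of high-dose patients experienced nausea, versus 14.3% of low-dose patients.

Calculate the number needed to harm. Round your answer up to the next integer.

absolute risk difference = 0.170000
1 / 0.170000 = 5.882 → round up → 6

NNH ≈ 6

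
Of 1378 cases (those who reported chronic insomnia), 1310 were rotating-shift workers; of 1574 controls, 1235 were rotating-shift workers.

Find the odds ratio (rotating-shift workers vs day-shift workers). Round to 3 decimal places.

OR = (1310 × 339) / (1235 × 68) = 444090/83980 ≈ 5.288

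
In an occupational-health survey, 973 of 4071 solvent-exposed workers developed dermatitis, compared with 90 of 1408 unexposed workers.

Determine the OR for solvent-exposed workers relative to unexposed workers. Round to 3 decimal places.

OR: 4.599

odds, solvent-exposed workers = 973/3098 = 0.3141
odds, unexposed workers = 90/1318 = 0.0683
OR = 0.3141 / 0.0683 = 4.599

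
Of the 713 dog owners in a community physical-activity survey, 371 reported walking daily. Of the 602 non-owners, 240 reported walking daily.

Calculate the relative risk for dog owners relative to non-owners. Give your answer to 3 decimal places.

risk, dog owners = 371/713 = 0.5203
risk, non-owners = 240/602 = 0.3987
RR = 0.5203 / 0.3987 = 1.305

1.305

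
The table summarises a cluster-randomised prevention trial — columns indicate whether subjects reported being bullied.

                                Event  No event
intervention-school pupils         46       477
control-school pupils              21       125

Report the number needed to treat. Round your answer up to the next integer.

18

risk, intervention-school pupils = 46/523 = 0.087954
risk, control-school pupils = 21/146 = 0.143836
absolute risk difference = 0.055882
1 / 0.055882 = 17.895 → round up → 18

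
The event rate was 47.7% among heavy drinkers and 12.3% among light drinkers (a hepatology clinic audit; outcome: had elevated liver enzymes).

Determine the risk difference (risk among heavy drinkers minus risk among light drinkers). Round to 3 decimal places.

risk difference = 0.4770 − 0.1230 = 0.354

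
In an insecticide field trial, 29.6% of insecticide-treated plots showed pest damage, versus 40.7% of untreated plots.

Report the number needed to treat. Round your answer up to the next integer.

absolute risk difference = 0.111000
1 / 0.111000 = 9.009 → round up → 10

NNT = 10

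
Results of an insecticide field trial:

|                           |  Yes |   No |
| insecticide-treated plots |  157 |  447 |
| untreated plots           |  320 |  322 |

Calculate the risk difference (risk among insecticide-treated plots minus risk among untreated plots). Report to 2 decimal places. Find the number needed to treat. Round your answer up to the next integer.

risk, insecticide-treated plots = 157/604 = 0.2599
risk, untreated plots = 320/642 = 0.4984
risk difference = 0.2599 − 0.4984 = -0.24
absolute risk difference = 0.238509
1 / 0.238509 = 4.193 → round up → 5

RD = -0.24; NNT = 5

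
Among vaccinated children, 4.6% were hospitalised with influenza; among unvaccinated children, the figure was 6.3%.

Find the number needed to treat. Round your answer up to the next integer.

59

absolute risk difference = 0.017000
1 / 0.017000 = 58.824 → round up → 59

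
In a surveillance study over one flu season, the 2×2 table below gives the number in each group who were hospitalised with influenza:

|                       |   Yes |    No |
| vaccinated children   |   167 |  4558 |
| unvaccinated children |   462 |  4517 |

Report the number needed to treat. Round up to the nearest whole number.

18

risk, vaccinated children = 167/4725 = 0.035344
risk, unvaccinated children = 462/4979 = 0.092790
absolute risk difference = 0.057446
1 / 0.057446 = 17.408 → round up → 18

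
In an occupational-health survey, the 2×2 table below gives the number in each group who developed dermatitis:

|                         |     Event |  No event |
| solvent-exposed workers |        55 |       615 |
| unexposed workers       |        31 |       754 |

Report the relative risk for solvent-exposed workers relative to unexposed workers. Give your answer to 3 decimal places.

risk, solvent-exposed workers = 55/670 = 0.08209
risk, unexposed workers = 31/785 = 0.03949
RR = 0.08209 / 0.03949 = 2.079

RR ≈ 2.079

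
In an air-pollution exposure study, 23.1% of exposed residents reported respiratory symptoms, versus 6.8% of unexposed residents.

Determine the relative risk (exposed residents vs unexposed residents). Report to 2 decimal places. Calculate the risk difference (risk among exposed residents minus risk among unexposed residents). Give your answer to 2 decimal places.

RR = 0.2310 / 0.0680 = 3.40
risk difference = 0.2310 − 0.0680 = 0.16

RR = 3.40; RD = 0.16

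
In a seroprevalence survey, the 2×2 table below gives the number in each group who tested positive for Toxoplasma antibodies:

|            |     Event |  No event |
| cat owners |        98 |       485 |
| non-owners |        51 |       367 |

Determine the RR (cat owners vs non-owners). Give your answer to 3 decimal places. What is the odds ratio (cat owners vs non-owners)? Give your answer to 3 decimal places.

risk, cat owners = 98/583 = 0.1681
risk, non-owners = 51/418 = 0.1220
RR = 0.1681 / 0.1220 = 1.378
OR = (98 × 367) / (485 × 51) = 35966/24735 ≈ 1.454

RR = 1.378; OR = 1.454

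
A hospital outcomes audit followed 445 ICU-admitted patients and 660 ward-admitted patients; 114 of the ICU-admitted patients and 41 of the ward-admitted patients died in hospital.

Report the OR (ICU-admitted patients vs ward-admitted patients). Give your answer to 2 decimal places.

OR = (114 × 619) / (331 × 41) = 70566/13571 ≈ 5.20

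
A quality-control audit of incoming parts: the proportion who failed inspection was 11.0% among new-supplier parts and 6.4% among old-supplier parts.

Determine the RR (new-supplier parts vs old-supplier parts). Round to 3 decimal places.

RR = 0.1100 / 0.0640 = 1.719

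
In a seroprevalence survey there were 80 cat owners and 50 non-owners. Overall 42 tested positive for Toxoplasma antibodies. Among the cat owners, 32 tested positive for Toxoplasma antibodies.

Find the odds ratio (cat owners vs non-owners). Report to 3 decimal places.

2.667

cat owners without the outcome: 80 − 32 = 48
non-owners with the outcome: 42 − 32 = 10
non-owners without the outcome: 50 − 10 = 40
OR = (32 × 40) / (48 × 10) = 1280/480 ≈ 2.667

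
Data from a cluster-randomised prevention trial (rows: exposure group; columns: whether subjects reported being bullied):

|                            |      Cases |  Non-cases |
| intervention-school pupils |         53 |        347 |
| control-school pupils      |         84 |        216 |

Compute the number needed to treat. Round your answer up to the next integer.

NNT ≈ 7

risk, intervention-school pupils = 53/400 = 0.132500
risk, control-school pupils = 84/300 = 0.280000
absolute risk difference = 0.147500
1 / 0.147500 = 6.780 → round up → 7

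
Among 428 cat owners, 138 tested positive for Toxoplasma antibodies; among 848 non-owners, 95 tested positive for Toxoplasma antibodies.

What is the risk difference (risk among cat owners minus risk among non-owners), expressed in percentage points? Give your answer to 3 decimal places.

21.040

risk, cat owners = 138/428 = 0.3224
risk, non-owners = 95/848 = 0.1120
risk difference = 0.3224 − 0.1120 = 0.2104 → 21.040 percentage points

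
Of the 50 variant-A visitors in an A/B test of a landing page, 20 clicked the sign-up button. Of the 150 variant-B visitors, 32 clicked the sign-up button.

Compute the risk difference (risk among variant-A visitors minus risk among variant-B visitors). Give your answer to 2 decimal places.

risk, variant-A visitors = 20/50 = 0.4000
risk, variant-B visitors = 32/150 = 0.2133
risk difference = 0.4000 − 0.2133 = 0.19

RD: 0.19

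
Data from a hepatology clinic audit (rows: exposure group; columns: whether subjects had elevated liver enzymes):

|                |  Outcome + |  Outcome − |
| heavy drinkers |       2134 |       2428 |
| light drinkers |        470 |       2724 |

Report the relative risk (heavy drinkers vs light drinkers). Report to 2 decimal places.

3.18

risk, heavy drinkers = 2134/4562 = 0.4678
risk, light drinkers = 470/3194 = 0.1472
RR = 0.4678 / 0.1472 = 3.18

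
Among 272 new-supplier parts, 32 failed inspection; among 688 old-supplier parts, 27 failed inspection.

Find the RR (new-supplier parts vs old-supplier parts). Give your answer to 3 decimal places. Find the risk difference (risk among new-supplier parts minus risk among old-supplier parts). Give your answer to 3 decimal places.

risk, new-supplier parts = 32/272 = 0.11765
risk, old-supplier parts = 27/688 = 0.03924
RR = 0.11765 / 0.03924 = 2.998
risk difference = 0.11765 − 0.03924 = 0.078

RR = 2.998; RD = 0.078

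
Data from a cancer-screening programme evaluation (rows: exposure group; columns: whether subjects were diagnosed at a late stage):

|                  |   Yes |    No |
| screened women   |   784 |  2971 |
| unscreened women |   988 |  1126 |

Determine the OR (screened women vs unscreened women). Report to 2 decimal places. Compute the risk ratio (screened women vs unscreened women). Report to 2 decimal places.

odds, screened women = 784/2971 = 0.2639
odds, unscreened women = 988/1126 = 0.8774
OR = 0.2639 / 0.8774 = 0.30
risk, screened women = 784/3755 = 0.2088
risk, unscreened women = 988/2114 = 0.4674
RR = 0.2088 / 0.4674 = 0.45

OR = 0.30; RR = 0.45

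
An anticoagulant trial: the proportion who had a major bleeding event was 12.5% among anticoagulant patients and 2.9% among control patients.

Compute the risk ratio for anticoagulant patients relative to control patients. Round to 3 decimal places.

RR = 0.12500 / 0.02900 = 4.310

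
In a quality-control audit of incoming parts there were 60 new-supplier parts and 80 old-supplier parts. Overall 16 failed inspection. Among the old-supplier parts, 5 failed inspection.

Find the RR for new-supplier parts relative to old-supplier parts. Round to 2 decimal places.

2.93

new-supplier parts with the outcome: 16 − 5 = 11
new-supplier parts without the outcome: 60 − 11 = 49
old-supplier parts without the outcome: 80 − 5 = 75
risk, new-supplier parts = 11/60 = 0.1833
risk, old-supplier parts = 5/80 = 0.0625
RR = 0.1833 / 0.0625 = 2.93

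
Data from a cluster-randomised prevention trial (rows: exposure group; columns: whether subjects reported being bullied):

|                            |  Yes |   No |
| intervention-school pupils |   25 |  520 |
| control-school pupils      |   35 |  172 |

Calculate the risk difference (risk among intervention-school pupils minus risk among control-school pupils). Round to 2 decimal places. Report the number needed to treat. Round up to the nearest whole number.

RD = -0.12; NNT = 9

risk, intervention-school pupils = 25/545 = 0.04587
risk, control-school pupils = 35/207 = 0.16908
risk difference = 0.04587 − 0.16908 = -0.12
absolute risk difference = 0.123211
1 / 0.123211 = 8.116 → round up → 9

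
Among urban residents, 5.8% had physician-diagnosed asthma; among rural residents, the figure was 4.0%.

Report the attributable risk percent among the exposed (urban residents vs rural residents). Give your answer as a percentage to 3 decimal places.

AR% = (0.05800 − 0.04000) / 0.05800 = 0.3103 → 31.034%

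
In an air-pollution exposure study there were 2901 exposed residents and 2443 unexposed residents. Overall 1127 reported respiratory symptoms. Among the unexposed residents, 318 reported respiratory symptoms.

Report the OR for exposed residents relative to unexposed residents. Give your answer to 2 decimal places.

OR ≈ 2.58

exposed residents with the outcome: 1127 − 318 = 809
exposed residents without the outcome: 2901 − 809 = 2092
unexposed residents without the outcome: 2443 − 318 = 2125
OR = (809 × 2125) / (2092 × 318) = 1719125/665256 ≈ 2.58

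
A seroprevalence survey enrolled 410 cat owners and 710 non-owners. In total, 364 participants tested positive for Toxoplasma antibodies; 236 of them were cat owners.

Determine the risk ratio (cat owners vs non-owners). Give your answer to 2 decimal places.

RR = 3.19

cat owners without the outcome: 410 − 236 = 174
non-owners with the outcome: 364 − 236 = 128
non-owners without the outcome: 710 − 128 = 582
risk, cat owners = 236/410 = 0.5756
risk, non-owners = 128/710 = 0.1803
RR = 0.5756 / 0.1803 = 3.19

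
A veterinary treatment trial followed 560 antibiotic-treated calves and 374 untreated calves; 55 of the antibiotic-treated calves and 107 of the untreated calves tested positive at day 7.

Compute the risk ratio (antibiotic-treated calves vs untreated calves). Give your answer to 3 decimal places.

risk, antibiotic-treated calves = 55/560 = 0.0982
risk, untreated calves = 107/374 = 0.2861
RR = 0.0982 / 0.2861 = 0.343

0.343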